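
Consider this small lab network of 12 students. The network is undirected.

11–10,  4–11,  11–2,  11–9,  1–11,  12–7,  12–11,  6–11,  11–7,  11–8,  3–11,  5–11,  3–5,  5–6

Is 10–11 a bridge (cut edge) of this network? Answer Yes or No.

Yes

Without the 10–11 edge there is no alternate route between 10 and 11, so the network disconnects. It is a bridge.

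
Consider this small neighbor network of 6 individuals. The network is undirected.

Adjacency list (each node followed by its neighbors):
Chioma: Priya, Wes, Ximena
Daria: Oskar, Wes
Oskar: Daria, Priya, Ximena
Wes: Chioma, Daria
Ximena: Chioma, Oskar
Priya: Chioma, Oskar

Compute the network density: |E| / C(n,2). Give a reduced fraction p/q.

7/15

There are 7 edges and 6 nodes, so the maximum possible is C(6,2) = 15.
Density = 7/15.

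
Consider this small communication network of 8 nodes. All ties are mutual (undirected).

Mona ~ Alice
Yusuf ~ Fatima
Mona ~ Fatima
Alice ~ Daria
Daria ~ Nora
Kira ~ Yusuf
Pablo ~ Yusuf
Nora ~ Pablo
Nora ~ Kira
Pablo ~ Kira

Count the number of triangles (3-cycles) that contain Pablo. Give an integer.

Pablo's neighbors: Kira, Nora, and Yusuf.
Neighbor pairs that are themselves tied: Pablo–Kira–Nora; Pablo–Kira–Yusuf. Each forms one triangle with Pablo, for 2 in total.

2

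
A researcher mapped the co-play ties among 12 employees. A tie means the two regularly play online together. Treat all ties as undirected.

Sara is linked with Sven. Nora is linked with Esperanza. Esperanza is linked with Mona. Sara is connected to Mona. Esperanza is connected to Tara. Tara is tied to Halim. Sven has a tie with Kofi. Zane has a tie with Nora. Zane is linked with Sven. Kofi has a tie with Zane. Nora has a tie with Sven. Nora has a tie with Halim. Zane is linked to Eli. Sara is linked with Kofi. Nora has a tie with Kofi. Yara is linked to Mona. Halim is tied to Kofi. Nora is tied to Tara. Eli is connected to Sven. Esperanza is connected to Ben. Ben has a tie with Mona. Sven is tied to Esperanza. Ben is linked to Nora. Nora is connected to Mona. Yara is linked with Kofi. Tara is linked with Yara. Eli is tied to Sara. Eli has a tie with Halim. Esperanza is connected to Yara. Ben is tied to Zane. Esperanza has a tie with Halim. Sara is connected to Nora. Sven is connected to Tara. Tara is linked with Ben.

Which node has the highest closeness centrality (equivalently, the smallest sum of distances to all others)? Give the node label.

Nora

Farness (sum of distances to all others) for each node — Ben:17, Eli:19, Esperanza:15, Halim:17, Kofi:16, Mona:17, Nora:13, Sara:17, Sven:15, Tara:16, Yara:19, Zane:17.
The smallest farness is 13, for Nora, so Nora has the highest closeness.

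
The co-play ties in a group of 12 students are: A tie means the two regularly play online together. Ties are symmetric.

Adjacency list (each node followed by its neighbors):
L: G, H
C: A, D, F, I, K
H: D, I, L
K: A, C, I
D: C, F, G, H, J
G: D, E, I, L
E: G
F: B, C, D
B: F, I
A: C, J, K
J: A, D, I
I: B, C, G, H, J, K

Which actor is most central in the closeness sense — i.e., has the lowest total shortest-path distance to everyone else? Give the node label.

I

Farness (sum of distances to all others) for each node — A:26, B:23, C:19, D:17, E:29, F:21, G:19, H:21, I:16, J:21, K:21, L:27.
The smallest farness is 16, for I, so I has the highest closeness.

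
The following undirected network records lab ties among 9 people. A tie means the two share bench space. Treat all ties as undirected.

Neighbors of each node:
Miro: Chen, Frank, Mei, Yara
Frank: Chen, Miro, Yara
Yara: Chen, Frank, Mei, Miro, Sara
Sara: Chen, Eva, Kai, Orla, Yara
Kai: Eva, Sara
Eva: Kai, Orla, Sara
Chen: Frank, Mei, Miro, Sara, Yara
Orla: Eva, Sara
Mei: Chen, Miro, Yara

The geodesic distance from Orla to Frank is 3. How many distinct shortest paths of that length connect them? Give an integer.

2

The shortest distance is 3. The length-3 paths are: Orla–Sara–Chen–Frank; Orla–Sara–Yara–Frank.
That gives 2 distinct shortest paths.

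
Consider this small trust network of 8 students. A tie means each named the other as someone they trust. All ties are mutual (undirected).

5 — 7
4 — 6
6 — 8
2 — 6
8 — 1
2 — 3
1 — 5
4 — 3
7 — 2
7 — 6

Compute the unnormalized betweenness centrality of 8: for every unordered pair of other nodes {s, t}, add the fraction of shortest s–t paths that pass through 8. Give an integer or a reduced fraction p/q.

19/6

Pairs whose geodesics pass through 8 — 4–1: 1; 3–1: 2/3; 2–1: 1/2; 1–6: 1.
All other pairs contribute 0.
Summing the contributions gives betweenness(8) = 19/6.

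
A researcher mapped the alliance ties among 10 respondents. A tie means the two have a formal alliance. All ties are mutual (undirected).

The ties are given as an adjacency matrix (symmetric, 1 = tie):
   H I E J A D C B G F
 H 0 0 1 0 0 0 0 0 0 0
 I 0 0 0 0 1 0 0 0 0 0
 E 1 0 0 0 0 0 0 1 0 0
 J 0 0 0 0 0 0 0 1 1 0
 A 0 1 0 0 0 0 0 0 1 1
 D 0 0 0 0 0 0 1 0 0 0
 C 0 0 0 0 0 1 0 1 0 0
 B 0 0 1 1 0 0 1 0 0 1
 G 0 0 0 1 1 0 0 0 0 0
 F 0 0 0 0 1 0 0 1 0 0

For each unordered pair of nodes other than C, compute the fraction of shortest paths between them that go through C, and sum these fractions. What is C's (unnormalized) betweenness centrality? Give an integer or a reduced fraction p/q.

Pairs whose geodesics pass through C — H–D: 1; I–D: 1; E–D: 1; J–D: 1; A–D: 1; D–B: 1; D–G: 1; D–F: 1.
All other pairs contribute 0.
Summing the contributions gives betweenness(C) = 8.

8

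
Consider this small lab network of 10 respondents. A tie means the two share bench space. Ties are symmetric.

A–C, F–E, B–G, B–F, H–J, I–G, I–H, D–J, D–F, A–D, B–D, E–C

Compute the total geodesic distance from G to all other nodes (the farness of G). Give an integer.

Distances from G: A:3, B:1, C:4, D:2, E:3, F:2, H:2, I:1, J:3.
Sum = 3 + 1 + 4 + 2 + 3 + 2 + 2 + 1 + 3 = 21.

21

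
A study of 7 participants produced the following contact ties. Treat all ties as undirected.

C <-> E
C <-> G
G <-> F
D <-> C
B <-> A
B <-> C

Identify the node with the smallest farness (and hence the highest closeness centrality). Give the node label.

Farness (sum of distances to all others) for each node — A:16, B:11, C:8, D:13, E:13, F:16, G:11.
The smallest farness is 8, for C, so C has the highest closeness.

C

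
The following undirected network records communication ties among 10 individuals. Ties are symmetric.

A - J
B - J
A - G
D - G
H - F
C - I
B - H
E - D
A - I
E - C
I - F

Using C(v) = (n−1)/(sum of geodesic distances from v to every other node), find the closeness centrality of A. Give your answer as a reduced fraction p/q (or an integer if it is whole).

Distances from A: B:2, C:2, D:2, E:3, F:2, G:1, H:3, I:1, J:1. Sum = 17.
n = 10, so closeness = 9/17.

9/17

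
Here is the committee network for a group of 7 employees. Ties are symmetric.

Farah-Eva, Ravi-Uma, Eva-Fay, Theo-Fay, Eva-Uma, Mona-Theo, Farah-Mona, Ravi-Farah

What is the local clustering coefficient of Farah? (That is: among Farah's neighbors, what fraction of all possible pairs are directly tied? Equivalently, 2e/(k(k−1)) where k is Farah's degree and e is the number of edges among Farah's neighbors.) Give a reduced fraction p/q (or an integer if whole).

Farah's neighbors: Eva, Mona, and Ravi (k = 3).
Possible neighbor pairs: C(3,2) = 3. Edges among them: none → e = 0.
Clustering(Farah) = 0/3 = 0.

0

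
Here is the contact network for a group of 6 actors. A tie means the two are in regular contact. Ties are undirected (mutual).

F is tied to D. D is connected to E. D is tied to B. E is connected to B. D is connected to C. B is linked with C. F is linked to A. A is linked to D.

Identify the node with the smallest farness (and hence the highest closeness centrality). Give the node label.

D

Farness (sum of distances to all others) for each node — A:8, B:7, C:8, D:5, E:8, F:8.
The smallest farness is 5, for D, so D has the highest closeness.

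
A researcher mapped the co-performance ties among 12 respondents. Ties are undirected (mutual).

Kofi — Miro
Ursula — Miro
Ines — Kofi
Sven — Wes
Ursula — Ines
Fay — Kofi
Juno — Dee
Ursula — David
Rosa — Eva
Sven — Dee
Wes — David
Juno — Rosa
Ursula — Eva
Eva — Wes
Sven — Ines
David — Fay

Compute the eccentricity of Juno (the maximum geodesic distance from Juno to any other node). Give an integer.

5

Distances from Juno: David:4, Dee:1, Eva:2, Fay:5, Ines:3, Kofi:4, Miro:4, Rosa:1, Sven:2, Ursula:3, Wes:3.
The largest is 5 (to Fay), so the eccentricity of Juno is 5.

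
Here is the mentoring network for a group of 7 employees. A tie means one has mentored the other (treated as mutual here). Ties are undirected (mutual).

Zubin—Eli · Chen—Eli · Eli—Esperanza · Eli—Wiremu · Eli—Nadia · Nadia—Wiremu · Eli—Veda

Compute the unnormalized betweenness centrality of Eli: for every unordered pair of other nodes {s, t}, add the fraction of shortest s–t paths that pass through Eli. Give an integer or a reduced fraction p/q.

14

Pairs whose geodesics pass through Eli — Wiremu–Chen: 1; Wiremu–Esperanza: 1; Wiremu–Veda: 1; Wiremu–Zubin: 1; Chen–Esperanza: 1; Chen–Veda: 1; Chen–Nadia: 1; Chen–Zubin: 1; Esperanza–Veda: 1; Esperanza–Nadia: 1; Esperanza–Zubin: 1; Veda–Nadia: 1; Veda–Zubin: 1; Nadia–Zubin: 1.
All other pairs contribute 0.
Summing the contributions gives betweenness(Eli) = 14.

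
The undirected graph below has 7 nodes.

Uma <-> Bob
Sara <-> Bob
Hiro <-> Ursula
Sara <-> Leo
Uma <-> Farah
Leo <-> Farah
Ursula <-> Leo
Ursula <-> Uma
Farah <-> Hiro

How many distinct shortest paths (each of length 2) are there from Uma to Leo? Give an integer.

The shortest distance is 2. The length-2 paths are: Uma–Ursula–Leo; Uma–Farah–Leo.
That gives 2 distinct shortest paths.

2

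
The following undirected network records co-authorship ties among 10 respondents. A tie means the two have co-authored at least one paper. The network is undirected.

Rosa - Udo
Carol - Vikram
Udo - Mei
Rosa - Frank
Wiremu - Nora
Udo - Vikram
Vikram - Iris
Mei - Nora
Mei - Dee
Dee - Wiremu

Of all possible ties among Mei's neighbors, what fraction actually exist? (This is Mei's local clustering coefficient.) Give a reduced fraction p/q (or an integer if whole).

Mei's neighbors: Dee, Nora, and Udo (k = 3).
Possible neighbor pairs: C(3,2) = 3. Edges among them: none → e = 0.
Clustering(Mei) = 0/3 = 0.

0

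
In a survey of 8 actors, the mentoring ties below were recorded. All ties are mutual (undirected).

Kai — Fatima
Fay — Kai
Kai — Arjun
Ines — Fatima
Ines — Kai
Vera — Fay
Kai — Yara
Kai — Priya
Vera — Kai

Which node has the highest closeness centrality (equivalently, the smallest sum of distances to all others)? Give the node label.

Farness (sum of distances to all others) for each node — Arjun:13, Fatima:12, Fay:12, Ines:12, Kai:7, Priya:13, Vera:12, Yara:13.
The smallest farness is 7, for Kai, so Kai has the highest closeness.

Kai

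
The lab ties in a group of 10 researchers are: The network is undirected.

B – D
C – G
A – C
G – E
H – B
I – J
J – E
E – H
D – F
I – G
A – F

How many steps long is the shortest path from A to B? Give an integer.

3

One shortest route is A – F – D – B, which uses 3 edges, and at distance 2 from A we only reach {D, G}, which does not include B. So d(A,B) = 3.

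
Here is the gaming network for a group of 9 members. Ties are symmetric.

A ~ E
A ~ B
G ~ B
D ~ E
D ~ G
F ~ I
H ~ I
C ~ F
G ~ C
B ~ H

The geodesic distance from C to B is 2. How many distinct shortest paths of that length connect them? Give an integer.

1

The shortest distance is 2, and the only length-2 path is C–G–B. So there is exactly 1 shortest path.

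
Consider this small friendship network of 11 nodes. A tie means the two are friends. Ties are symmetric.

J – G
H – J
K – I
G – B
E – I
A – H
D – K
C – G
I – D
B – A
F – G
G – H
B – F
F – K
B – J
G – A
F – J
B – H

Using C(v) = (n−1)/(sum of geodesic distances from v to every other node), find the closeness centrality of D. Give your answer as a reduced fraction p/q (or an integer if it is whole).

10/27

Distances from D: A:4, B:3, C:4, E:2, F:2, G:3, H:4, I:1, J:3, K:1. Sum = 27.
n = 11, so closeness = 10/27.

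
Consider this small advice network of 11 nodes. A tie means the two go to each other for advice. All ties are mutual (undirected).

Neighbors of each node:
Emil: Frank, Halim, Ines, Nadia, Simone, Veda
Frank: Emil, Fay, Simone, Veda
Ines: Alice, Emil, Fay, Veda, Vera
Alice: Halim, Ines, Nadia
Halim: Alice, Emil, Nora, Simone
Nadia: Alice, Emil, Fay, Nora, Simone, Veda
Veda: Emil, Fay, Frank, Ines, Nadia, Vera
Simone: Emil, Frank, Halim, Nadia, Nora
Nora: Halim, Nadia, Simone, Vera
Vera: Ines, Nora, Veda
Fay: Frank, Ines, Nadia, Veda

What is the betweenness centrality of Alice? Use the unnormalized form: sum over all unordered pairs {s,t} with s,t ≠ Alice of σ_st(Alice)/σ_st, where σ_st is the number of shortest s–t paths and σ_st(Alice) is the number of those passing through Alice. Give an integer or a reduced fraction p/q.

11/9

Pairs whose geodesics pass through Alice — Halim–Fay: 2/9; Halim–Ines: 1/2; Halim–Nadia: 1/4; Ines–Nadia: 1/4.
All other pairs contribute 0.
Summing the contributions gives betweenness(Alice) = 11/9.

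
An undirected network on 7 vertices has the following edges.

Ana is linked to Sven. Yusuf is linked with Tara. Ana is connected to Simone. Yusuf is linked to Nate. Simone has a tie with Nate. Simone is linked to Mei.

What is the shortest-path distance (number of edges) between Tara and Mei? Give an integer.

One shortest route is Tara – Yusuf – Nate – Simone – Mei, which uses 4 edges, and at distance 3 from Tara we only reach {Simone}, which does not include Mei. So d(Tara,Mei) = 4.

4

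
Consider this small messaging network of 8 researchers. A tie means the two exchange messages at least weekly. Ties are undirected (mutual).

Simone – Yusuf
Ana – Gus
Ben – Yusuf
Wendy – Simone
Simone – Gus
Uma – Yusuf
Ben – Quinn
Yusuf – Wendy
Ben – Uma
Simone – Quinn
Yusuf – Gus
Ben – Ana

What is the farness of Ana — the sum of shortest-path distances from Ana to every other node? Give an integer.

13

Distances from Ana: Ben:1, Gus:1, Quinn:2, Simone:2, Uma:2, Wendy:3, Yusuf:2.
Sum = 1 + 1 + 2 + 2 + 2 + 3 + 2 = 13.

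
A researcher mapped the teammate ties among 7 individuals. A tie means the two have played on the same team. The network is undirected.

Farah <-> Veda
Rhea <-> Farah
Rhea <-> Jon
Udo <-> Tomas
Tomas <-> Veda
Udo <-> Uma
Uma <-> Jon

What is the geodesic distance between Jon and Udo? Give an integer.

One shortest route is Jon – Uma – Udo, which uses 2 edges, and Jon and Udo are not directly tied, so nothing shorter exists. So d(Jon,Udo) = 2.

2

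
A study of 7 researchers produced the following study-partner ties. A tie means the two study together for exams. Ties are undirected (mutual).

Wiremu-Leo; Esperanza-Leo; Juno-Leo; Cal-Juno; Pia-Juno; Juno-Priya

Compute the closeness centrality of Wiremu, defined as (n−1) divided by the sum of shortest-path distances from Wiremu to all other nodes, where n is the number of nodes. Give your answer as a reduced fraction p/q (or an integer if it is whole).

3/7

Distances from Wiremu: Cal:3, Esperanza:2, Juno:2, Leo:1, Pia:3, Priya:3. Sum = 14.
n = 7, so closeness = 6/14 = 3/7.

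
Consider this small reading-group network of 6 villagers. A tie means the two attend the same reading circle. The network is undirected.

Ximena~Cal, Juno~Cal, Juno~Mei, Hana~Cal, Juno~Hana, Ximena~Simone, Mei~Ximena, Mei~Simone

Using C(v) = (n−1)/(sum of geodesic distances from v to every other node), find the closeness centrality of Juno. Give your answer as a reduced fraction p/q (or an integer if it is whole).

Distances from Juno: Cal:1, Hana:1, Mei:1, Simone:2, Ximena:2. Sum = 7.
n = 6, so closeness = 5/7.

5/7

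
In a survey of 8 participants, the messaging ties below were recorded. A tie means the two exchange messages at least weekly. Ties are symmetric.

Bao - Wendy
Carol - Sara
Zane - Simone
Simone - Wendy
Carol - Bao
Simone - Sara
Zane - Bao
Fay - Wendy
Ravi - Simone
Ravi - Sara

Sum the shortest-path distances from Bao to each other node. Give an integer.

12

Distances from Bao: Carol:1, Fay:2, Ravi:3, Sara:2, Simone:2, Wendy:1, Zane:1.
Sum = 1 + 2 + 3 + 2 + 2 + 1 + 1 = 12.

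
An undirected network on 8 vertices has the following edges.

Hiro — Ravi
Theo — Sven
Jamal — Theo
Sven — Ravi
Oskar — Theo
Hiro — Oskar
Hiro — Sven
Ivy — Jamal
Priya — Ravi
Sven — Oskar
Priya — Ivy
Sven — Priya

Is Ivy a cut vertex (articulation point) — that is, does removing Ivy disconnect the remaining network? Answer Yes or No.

Even without Ivy, every remaining node can still reach every other (the residual graph is connected), so Ivy is not a cut vertex.

No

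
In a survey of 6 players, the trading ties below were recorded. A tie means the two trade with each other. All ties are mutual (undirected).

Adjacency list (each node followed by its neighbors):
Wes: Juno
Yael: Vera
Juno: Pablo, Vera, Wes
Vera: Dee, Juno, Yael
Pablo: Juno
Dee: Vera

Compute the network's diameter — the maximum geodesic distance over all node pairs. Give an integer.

3

Eccentricity of each node (its greatest distance to any other): Dee:3, Juno:2, Pablo:3, Vera:2, Wes:3, Yael:3.
The maximum eccentricity is 3, realized for instance by the pair Pablo–Yael via Pablo – Juno – Vera – Yael. So the diameter is 3.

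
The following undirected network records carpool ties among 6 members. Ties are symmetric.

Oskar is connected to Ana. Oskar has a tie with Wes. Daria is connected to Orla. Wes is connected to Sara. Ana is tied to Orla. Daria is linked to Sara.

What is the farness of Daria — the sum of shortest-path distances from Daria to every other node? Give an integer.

Distances from Daria: Ana:2, Orla:1, Oskar:3, Sara:1, Wes:2.
Sum = 2 + 1 + 3 + 1 + 2 = 9.

9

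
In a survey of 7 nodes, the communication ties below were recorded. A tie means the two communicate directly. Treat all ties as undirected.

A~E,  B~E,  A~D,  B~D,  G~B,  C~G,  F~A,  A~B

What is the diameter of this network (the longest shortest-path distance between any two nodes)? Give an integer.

Eccentricity of each node (its greatest distance to any other): A:3, B:2, C:4, D:3, E:3, F:4, G:3.
The maximum eccentricity is 4, realized for instance by the pair F–C via F – A – B – G – C. So the diameter is 4.

4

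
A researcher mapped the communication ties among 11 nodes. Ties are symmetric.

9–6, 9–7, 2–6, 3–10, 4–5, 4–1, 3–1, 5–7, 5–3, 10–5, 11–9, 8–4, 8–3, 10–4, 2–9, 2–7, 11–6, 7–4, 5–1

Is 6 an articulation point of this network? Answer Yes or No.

Even without 6, every remaining node can still reach every other (the residual graph is connected), so 6 is not a cut vertex.

No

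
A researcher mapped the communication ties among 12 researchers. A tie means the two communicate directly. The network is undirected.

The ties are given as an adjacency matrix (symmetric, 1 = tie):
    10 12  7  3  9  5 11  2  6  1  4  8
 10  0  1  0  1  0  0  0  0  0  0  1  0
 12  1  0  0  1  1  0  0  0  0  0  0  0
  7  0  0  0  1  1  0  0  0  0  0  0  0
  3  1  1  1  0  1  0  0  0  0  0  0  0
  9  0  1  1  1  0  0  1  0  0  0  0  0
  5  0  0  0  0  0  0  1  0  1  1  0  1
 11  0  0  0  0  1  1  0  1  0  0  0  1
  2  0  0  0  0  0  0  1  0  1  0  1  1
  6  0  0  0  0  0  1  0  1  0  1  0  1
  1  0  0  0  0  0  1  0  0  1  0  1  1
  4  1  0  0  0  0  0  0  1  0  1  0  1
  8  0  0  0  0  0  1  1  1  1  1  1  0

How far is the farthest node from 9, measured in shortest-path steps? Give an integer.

3

Distances from 9: 1:3, 2:2, 3:1, 4:3, 5:2, 6:3, 7:1, 8:2, 10:2, 11:1, 12:1.
The largest is 3 (to 4, 6, and 1), so the eccentricity of 9 is 3.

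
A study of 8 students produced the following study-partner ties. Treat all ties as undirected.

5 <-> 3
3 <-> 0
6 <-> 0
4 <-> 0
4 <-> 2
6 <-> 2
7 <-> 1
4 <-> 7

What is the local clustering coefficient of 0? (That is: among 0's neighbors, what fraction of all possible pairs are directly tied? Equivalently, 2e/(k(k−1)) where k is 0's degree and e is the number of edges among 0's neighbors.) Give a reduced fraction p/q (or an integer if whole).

0

0's neighbors: 3, 4, and 6 (k = 3).
Possible neighbor pairs: C(3,2) = 3. Edges among them: none → e = 0.
Clustering(0) = 0/3 = 0.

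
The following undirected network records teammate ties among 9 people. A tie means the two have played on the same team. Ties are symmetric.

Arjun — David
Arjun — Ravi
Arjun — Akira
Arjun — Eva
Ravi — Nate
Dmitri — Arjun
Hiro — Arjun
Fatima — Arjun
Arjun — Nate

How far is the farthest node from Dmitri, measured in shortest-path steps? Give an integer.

2

Distances from Dmitri: Akira:2, Arjun:1, David:2, Eva:2, Fatima:2, Hiro:2, Nate:2, Ravi:2.
The largest is 2 (to Akira, Nate, Fatima, Eva, David, Ravi, and Hiro), so the eccentricity of Dmitri is 2.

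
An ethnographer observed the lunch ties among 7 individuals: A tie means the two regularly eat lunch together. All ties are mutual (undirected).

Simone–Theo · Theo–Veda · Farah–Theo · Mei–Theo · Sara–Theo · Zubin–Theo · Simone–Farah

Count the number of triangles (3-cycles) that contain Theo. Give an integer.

Theo's neighbors: Farah, Mei, Sara, Simone, Veda, and Zubin.
Neighbor pairs that are themselves tied: Theo–Farah–Simone. Each forms one triangle with Theo, for 1 in total.

1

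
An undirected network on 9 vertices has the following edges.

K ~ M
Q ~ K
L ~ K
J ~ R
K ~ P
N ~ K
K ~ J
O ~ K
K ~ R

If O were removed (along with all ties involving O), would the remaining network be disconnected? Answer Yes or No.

Even without O, every remaining node can still reach every other (the residual graph is connected), so O is not a cut vertex.

No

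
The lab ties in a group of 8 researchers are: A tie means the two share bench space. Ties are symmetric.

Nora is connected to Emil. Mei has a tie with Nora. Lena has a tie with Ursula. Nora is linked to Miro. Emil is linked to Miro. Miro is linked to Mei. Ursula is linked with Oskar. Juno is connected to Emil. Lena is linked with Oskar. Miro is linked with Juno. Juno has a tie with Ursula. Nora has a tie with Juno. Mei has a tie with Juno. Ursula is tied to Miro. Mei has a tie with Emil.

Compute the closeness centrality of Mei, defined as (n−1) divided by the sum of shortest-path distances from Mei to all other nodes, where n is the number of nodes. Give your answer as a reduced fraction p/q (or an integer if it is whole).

7/12

Distances from Mei: Emil:1, Juno:1, Lena:3, Miro:1, Nora:1, Oskar:3, Ursula:2. Sum = 12.
n = 8, so closeness = 7/12.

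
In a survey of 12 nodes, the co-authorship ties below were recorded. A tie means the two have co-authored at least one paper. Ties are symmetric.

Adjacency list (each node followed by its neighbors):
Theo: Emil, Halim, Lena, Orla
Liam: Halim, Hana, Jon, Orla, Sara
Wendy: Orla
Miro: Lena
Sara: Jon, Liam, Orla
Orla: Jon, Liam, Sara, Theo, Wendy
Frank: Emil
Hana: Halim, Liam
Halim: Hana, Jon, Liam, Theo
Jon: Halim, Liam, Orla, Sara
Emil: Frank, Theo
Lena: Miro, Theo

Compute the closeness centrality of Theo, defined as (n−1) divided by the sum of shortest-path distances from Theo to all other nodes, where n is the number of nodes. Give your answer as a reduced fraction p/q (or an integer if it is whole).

Distances from Theo: Emil:1, Frank:2, Halim:1, Hana:2, Jon:2, Lena:1, Liam:2, Miro:2, Orla:1, Sara:2, Wendy:2. Sum = 18.
n = 12, so closeness = 11/18.

11/18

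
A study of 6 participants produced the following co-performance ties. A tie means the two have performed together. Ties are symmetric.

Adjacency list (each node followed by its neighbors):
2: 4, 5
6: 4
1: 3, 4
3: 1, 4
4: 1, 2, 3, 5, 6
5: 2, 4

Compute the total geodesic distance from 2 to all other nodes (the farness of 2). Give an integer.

8

Distances from 2: 1:2, 3:2, 4:1, 5:1, 6:2.
Sum = 2 + 2 + 1 + 1 + 2 = 8.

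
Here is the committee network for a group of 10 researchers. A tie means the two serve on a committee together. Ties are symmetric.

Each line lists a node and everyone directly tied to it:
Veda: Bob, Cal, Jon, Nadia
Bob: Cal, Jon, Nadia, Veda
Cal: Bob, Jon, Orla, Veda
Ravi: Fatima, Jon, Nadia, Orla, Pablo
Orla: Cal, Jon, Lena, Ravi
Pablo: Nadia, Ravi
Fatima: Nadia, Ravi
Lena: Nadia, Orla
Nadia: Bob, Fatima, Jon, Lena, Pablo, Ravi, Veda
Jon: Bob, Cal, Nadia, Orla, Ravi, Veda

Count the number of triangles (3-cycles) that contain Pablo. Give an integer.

1

Pablo's neighbors: Nadia and Ravi.
Neighbor pairs that are themselves tied: Pablo–Nadia–Ravi. Each forms one triangle with Pablo, for 1 in total.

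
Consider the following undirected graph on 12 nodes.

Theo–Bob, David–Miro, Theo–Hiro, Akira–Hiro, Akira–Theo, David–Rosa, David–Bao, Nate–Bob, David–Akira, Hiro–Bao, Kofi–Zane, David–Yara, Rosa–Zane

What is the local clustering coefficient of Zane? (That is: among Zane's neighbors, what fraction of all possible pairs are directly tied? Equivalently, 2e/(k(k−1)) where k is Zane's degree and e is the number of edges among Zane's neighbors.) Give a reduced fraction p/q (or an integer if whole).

Zane's neighbors: Kofi and Rosa (k = 2).
Possible neighbor pairs: C(2,2) = 1. Edges among them: none → e = 0.
Clustering(Zane) = 0/1.

0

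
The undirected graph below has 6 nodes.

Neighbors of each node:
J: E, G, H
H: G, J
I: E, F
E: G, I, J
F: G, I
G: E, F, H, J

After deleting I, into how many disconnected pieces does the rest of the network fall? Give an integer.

1

I's neighbors (E and F) remain reachable from one another through other ties, so the rest of the network stays in one piece.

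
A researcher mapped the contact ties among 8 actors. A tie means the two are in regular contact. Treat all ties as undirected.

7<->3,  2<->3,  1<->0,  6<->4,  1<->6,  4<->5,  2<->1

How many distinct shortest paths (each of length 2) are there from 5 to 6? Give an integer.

The shortest distance is 2, and the only length-2 path is 5–4–6. So there is exactly 1 shortest path.

1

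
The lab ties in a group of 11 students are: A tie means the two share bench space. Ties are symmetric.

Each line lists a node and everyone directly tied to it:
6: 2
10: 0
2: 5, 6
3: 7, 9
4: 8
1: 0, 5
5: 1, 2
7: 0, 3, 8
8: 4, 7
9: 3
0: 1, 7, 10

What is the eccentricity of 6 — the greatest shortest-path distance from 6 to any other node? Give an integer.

7

Distances from 6: 0:4, 1:3, 2:1, 3:6, 4:7, 5:2, 7:5, 8:6, 9:7, 10:5.
The largest is 7 (to 4 and 9), so the eccentricity of 6 is 7.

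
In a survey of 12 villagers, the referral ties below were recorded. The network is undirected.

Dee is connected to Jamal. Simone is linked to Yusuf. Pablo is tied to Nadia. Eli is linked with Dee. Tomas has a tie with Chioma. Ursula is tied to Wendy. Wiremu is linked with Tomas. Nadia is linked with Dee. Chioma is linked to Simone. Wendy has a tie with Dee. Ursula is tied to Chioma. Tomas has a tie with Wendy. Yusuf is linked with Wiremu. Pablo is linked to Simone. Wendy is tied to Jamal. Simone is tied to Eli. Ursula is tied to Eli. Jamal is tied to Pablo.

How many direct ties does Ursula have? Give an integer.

Ursula is directly tied to Chioma, Eli, and Wendy. That is 3 neighbors, so the degree of Ursula is 3.

3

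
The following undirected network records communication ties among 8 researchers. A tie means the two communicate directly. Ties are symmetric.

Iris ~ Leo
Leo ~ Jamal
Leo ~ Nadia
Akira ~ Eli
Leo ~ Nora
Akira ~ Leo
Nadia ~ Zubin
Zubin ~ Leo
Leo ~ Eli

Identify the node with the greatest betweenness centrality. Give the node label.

Leo

Unnormalized betweenness of each node: Akira:0, Eli:0, Iris:0, Jamal:0, Leo:19, Nadia:0, Nora:0, Zubin:0.
Leo has the largest value, 19, making it the main broker — the node through which the most shortest paths run.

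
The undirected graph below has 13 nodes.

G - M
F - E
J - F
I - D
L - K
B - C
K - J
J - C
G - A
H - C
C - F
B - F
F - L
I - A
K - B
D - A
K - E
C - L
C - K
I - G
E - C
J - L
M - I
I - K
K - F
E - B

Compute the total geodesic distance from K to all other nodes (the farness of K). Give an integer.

17

Distances from K: A:2, B:1, C:1, D:2, E:1, F:1, G:2, H:2, I:1, J:1, L:1, M:2.
Sum = 2 + 1 + 1 + 2 + 1 + 1 + 2 + 2 + 1 + 1 + 1 + 2 = 17.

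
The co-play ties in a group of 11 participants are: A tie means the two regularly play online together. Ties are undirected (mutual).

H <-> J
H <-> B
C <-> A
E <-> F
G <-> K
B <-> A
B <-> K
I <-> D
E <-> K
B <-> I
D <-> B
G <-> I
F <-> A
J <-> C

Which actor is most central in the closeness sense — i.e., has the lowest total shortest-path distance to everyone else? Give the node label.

Farness (sum of distances to all others) for each node — A:18, B:15, C:24, D:22, E:24, F:23, G:25, H:21, I:21, J:26, K:19.
The smallest farness is 15, for B, so B has the highest closeness.

B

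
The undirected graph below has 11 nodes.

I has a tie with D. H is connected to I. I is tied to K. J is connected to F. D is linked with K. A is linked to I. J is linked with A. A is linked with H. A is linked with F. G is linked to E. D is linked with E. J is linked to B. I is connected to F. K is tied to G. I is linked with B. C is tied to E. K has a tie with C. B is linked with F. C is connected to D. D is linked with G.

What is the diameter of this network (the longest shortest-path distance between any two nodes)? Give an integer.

4

Eccentricity of each node (its greatest distance to any other): A:3, B:3, C:4, D:3, E:4, F:3, G:4, H:3, I:2, J:4, K:3.
The maximum eccentricity is 4, realized for instance by the pair G–J via G – D – I – A – J. So the diameter is 4.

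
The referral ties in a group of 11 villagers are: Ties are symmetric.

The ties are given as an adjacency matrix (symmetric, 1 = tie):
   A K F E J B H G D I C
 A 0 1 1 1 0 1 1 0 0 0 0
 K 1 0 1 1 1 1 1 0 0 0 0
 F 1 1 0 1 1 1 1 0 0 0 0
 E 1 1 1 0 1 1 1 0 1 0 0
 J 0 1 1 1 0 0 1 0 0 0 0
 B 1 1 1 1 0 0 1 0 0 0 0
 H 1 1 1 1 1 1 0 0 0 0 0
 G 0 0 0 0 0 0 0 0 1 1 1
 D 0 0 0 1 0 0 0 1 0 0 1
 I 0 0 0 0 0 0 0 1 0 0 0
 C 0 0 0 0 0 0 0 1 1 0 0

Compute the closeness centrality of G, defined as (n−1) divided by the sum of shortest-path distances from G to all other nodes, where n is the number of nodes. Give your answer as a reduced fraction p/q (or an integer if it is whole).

10/23

Distances from G: A:3, B:3, C:1, D:1, E:2, F:3, H:3, I:1, J:3, K:3. Sum = 23.
n = 11, so closeness = 10/23.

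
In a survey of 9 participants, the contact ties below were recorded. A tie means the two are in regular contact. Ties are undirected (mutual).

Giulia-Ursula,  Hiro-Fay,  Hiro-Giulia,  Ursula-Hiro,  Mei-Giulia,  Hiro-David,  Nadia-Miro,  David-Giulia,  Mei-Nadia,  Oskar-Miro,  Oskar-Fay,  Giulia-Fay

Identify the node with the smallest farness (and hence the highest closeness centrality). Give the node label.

Farness (sum of distances to all others) for each node — David:18, Fay:14, Giulia:12, Hiro:14, Mei:15, Miro:20, Nadia:18, Oskar:17, Ursula:18.
The smallest farness is 12, for Giulia, so Giulia has the highest closeness.

Giulia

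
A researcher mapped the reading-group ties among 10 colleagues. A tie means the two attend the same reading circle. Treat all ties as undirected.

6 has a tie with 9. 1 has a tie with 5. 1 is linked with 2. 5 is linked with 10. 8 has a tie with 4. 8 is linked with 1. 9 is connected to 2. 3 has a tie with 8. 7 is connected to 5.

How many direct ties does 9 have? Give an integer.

9 is directly tied to 2 and 6. That is 2 neighbors, so the degree of 9 is 2.

2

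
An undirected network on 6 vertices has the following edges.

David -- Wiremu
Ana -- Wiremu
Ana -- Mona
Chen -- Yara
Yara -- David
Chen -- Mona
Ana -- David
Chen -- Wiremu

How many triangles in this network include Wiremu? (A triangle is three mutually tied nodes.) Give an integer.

1

Wiremu's neighbors: Ana, Chen, and David.
Neighbor pairs that are themselves tied: Wiremu–Ana–David. Each forms one triangle with Wiremu, for 1 in total.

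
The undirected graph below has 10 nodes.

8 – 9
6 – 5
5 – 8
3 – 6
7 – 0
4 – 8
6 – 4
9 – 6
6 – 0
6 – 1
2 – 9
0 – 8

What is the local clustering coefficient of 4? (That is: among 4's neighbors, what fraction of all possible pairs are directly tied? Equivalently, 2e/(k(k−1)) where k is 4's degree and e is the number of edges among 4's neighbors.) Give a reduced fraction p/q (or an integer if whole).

0

4's neighbors: 6 and 8 (k = 2).
Possible neighbor pairs: C(2,2) = 1. Edges among them: none → e = 0.
Clustering(4) = 0/1.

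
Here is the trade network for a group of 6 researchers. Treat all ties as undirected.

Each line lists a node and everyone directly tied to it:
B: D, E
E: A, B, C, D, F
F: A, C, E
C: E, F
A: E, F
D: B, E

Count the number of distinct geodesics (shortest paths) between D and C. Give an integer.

1

The shortest distance is 2, and the only length-2 path is D–E–C. So there is exactly 1 shortest path.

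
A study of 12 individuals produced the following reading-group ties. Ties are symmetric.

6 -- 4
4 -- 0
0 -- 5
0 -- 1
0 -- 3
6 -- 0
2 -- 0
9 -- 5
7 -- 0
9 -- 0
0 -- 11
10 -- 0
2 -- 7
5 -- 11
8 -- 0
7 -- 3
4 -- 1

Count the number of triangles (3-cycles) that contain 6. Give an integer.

6's neighbors: 0 and 4.
Neighbor pairs that are themselves tied: 6–0–4. Each forms one triangle with 6, for 1 in total.

1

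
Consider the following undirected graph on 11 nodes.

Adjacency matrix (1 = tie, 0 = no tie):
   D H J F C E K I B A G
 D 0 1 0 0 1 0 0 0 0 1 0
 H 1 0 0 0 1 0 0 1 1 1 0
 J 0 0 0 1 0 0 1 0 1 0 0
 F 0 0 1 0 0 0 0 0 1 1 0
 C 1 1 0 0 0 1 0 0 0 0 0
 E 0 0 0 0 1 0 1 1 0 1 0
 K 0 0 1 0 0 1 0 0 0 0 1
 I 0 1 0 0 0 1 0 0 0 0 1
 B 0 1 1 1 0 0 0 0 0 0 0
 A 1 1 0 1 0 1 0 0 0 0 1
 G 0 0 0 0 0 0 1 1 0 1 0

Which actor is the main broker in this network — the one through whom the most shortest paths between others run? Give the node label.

Unnormalized betweenness of each node: A:317/30, B:7/2, C:23/15, D:3/4, E:37/6, F:49/20, G:31/12, H:283/30, I:137/60, J:157/60, K:247/60.
A has the largest value, 317/30, making it the main broker — the node through which the most shortest paths run.

A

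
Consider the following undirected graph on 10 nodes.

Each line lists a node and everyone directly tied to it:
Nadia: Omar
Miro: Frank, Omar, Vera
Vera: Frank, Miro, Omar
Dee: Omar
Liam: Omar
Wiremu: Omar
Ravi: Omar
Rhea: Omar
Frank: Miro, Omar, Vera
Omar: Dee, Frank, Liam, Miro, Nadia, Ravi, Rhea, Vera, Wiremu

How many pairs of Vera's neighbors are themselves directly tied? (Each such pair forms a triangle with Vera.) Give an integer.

Vera's neighbors: Frank, Miro, and Omar.
Neighbor pairs that are themselves tied: Vera–Frank–Miro; Vera–Frank–Omar; Vera–Miro–Omar. Each forms one triangle with Vera, for 3 in total.

3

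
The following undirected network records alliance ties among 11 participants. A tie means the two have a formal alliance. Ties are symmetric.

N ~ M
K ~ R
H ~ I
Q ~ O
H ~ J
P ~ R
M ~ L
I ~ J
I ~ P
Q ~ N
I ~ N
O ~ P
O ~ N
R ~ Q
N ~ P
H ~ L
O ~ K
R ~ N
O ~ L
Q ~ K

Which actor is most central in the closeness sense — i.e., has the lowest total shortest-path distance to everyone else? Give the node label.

N

Farness (sum of distances to all others) for each node — H:20, I:17, J:24, K:22, L:18, M:20, N:14, O:16, P:16, Q:18, R:19.
The smallest farness is 14, for N, so N has the highest closeness.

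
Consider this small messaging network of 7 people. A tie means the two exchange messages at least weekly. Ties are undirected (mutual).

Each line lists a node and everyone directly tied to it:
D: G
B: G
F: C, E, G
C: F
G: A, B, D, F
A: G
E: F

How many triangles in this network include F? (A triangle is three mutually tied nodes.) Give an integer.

F's neighbors are C, E, and G, but none of them are tied to each other, so no triangle contains F.

0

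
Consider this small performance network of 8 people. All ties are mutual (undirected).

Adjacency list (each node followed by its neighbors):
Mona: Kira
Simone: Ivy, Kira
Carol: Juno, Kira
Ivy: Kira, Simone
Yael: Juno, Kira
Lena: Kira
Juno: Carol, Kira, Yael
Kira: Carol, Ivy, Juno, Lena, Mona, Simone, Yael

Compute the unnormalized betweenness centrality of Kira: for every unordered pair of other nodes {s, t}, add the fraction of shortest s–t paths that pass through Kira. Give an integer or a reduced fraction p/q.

35/2

Pairs whose geodesics pass through Kira — Yael–Carol: 1/2; Yael–Ivy: 1; Yael–Mona: 1; Yael–Simone: 1; Yael–Lena: 1; Carol–Ivy: 1; Carol–Mona: 1; Carol–Simone: 1; Carol–Lena: 1; Juno–Ivy: 1; Juno–Mona: 1; Juno–Simone: 1; Juno–Lena: 1; Ivy–Mona: 1 … (+4 more pairs).
All other pairs contribute 0.
Summing the contributions gives betweenness(Kira) = 35/2.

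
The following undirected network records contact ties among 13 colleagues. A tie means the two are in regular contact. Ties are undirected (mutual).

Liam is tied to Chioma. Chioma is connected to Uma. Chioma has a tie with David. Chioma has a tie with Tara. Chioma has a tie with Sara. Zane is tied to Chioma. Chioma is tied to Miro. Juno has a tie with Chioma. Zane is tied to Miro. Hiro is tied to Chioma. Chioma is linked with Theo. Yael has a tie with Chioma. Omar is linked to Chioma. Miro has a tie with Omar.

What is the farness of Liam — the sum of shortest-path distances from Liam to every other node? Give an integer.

23

Distances from Liam: Chioma:1, David:2, Hiro:2, Juno:2, Miro:2, Omar:2, Sara:2, Tara:2, Theo:2, Uma:2, Yael:2, Zane:2.
Sum = 1 + 2 + 2 + 2 + 2 + 2 + 2 + 2 + 2 + 2 + 2 + 2 = 23.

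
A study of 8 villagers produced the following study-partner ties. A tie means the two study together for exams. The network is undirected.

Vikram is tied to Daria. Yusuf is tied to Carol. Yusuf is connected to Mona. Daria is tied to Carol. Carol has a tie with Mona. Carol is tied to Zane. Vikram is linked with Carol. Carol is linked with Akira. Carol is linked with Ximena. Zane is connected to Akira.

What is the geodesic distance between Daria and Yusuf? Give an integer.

One shortest route is Daria – Carol – Yusuf, which uses 2 edges, and Daria and Yusuf are not directly tied, so nothing shorter exists. So d(Daria,Yusuf) = 2.

2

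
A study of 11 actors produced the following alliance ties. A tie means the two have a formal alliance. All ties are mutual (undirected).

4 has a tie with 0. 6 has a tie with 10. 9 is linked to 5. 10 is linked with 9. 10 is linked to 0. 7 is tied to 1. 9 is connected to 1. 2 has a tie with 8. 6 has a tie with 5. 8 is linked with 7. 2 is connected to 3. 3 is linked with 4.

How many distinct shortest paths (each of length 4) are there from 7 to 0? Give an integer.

1

The shortest distance is 4, and the only length-4 path is 7–1–9–10–0. So there is exactly 1 shortest path.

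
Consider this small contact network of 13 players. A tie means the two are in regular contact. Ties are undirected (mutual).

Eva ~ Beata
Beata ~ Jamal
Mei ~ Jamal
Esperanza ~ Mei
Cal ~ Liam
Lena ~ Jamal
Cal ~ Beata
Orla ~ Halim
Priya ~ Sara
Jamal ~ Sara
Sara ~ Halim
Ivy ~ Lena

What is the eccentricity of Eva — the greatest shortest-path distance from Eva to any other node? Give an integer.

5

Distances from Eva: Beata:1, Cal:2, Esperanza:4, Halim:4, Ivy:4, Jamal:2, Lena:3, Liam:3, Mei:3, Orla:5, Priya:4, Sara:3.
The largest is 5 (to Orla), so the eccentricity of Eva is 5.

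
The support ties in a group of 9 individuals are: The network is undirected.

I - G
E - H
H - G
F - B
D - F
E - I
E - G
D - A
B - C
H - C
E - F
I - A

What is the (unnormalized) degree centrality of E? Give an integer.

E is directly tied to F, G, H, and I. That is 4 neighbors, so the degree of E is 4.

4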